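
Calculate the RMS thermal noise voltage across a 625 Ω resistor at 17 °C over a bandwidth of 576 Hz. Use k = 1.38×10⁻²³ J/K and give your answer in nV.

T = 17 °C + 273.15 = 290.15 K
V_n = √(4kTRB)
4kTRB = 4 × 1.38×10⁻²³ × 290.15 × 6.25×10² × 5.76×10² = 5.77×10⁻¹⁵ V²
V_n = √(5.77×10⁻¹⁵) = 7.59×10⁻⁸ V = 75.9 nV

75.9 nV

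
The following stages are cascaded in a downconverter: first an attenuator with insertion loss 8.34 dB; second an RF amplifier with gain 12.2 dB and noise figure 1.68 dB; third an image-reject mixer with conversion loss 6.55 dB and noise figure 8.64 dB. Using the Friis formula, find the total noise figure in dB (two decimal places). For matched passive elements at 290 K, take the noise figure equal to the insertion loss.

Convert to linear (a loss of L dB is a gain of −L dB): F_i = 10^(NF_i/10), G_i = 10^(G_i,dB/10)
  Stage 1: F_1 = 10^(8.34/10) = 6.823, G_1 = 10^(−8.34/10) = 0.1466
  Stage 2: F_2 = 10^(1.68/10) = 1.472, G_2 = 10^(12.2/10) = 16.60
  Stage 3: F_3 = 10^(8.64/10) = 7.311, G_3 = 10^(−6.55/10) = 0.2213
Friis cascade:
  F = 6.823 + (1.472 − 1)/0.1466 + (7.311 − 1)/2.432 = 12.64
NF = 10 log₁₀(12.64) = 11.02 dB

11.02 dB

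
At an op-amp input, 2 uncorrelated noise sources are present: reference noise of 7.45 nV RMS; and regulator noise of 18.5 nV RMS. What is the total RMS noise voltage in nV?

19.9 nV

Uncorrelated sources add in power (mean-square): V_tot = √(ΣV_i²)
V_tot = √[(7.45×10⁻⁹)² + (1.85×10⁻⁸)²] = 1.99×10⁻⁸ V = 19.9 nV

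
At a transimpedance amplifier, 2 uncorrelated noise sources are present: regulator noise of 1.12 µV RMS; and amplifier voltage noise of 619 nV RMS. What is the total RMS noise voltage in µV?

Uncorrelated sources add in power (mean-square): V_tot = √(ΣV_i²)
V_tot = √[(1.12×10⁻⁶)² + (6.19×10⁻⁷)²] = 1.28×10⁻⁶ V = 1.28 µV

1.28 µV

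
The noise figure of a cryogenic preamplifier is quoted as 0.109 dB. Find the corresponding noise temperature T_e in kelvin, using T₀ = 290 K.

F = 10^(0.109/10) = 1.02542
T_e = (F − 1)·T₀ = (1.02542 − 1) × 290 = 7.37 K

7.37 K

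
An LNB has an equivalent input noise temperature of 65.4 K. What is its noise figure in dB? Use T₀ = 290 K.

0.883 dB

F = 1 + T_e/T₀ = 1 + 65.4/290 = 1.22552
NF = 10 log₁₀(1.22552) = 0.883 dB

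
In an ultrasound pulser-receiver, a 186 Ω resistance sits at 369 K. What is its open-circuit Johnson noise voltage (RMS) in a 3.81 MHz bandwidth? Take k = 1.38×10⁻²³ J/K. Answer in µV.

V_n = √(4kTRB)
4kTRB = 4 × 1.38×10⁻²³ × 369 × 1.86×10² × 3.81×10⁶ = 1.44×10⁻¹¹ V²
V_n = √(1.44×10⁻¹¹) = 3.80×10⁻⁶ V = 3.80 µV

3.80 µV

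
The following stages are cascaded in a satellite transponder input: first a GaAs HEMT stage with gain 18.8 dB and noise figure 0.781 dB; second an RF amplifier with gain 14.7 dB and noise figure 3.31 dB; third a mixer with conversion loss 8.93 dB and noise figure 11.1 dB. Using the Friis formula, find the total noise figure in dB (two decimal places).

Convert to linear (a loss of L dB is a gain of −L dB): F_i = 10^(NF_i/10), G_i = 10^(G_i,dB/10)
  Stage 1: F_1 = 10^(0.781/10) = 1.197, G_1 = 10^(18.8/10) = 75.86
  Stage 2: F_2 = 10^(3.31/10) = 2.143, G_2 = 10^(14.7/10) = 29.51
  Stage 3: F_3 = 10^(11.1/10) = 12.88, G_3 = 10^(−8.93/10) = 0.1279
Friis cascade:
  F = 1.197 + (2.143 − 1)/75.86 + (12.88 − 1)/2239 = 1.217
NF = 10 log₁₀(1.217) = 0.85 dB

0.85 dB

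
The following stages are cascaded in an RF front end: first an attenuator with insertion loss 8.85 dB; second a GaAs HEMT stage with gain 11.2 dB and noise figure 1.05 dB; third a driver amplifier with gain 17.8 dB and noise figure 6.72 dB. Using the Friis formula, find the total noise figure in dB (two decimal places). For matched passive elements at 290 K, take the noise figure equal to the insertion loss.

10.76 dB

Convert to linear (a loss of L dB is a gain of −L dB): F_i = 10^(NF_i/10), G_i = 10^(G_i,dB/10)
  Stage 1: F_1 = 10^(8.85/10) = 7.674, G_1 = 10^(−8.85/10) = 0.1303
  Stage 2: F_2 = 10^(1.05/10) = 1.274, G_2 = 10^(11.2/10) = 13.18
  Stage 3: F_3 = 10^(6.72/10) = 4.699, G_3 = 10^(17.8/10) = 60.26
Friis cascade:
  F = 7.674 + (1.274 − 1)/0.1303 + (4.699 − 1)/1.718 = 11.93
NF = 10 log₁₀(11.93) = 10.76 dB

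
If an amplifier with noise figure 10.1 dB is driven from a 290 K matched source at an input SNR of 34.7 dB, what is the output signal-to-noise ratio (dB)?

By definition F = SNR_in/SNR_out, so in dB: SNR_out = SNR_in − NF
SNR_out = 34.7 − 10.1 = 24.6 dB

24.6 dB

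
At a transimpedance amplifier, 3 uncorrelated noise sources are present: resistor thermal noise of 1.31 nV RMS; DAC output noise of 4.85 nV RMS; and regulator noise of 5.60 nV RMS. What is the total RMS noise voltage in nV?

7.52 nV

Uncorrelated sources add in power (mean-square): V_tot = √(ΣV_i²)
V_tot = √[(1.31×10⁻⁹)² + (4.85×10⁻⁹)² + (5.60×10⁻⁹)²] = 7.52×10⁻⁹ V = 7.52 nV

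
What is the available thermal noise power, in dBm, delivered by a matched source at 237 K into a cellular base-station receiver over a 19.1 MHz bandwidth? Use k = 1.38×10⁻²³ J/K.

P_n = kTB = 1.38×10⁻²³ × 237 × 1.91×10⁷ = 6.25×10⁻¹⁴ W
In dBm: 10 log₁₀(6.25×10⁻¹⁴ / 10⁻³) = −102.0 dBm

−102.0 dBm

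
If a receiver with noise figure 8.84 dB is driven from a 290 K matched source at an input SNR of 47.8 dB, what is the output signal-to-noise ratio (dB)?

By definition F = SNR_in/SNR_out, so in dB: SNR_out = SNR_in − NF
SNR_out = 47.8 − 8.84 = 38.96 dB

38.96 dB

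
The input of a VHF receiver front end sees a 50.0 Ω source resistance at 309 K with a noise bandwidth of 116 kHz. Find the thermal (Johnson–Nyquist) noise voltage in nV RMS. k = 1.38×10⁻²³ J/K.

315 nV

V_n = √(4kTRB)
4kTRB = 4 × 1.38×10⁻²³ × 309 × 5.00×10¹ × 1.16×10⁵ = 9.89×10⁻¹⁴ V²
V_n = √(9.89×10⁻¹⁴) = 3.15×10⁻⁷ V = 315 nV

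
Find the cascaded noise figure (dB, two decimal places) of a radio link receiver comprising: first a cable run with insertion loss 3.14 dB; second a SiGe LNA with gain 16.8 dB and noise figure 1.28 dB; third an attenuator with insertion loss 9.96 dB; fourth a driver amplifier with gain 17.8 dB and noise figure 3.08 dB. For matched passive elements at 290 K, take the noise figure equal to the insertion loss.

Convert to linear (a loss of L dB is a gain of −L dB): F_i = 10^(NF_i/10), G_i = 10^(G_i,dB/10)
  Stage 1: F_1 = 10^(3.14/10) = 2.061, G_1 = 10^(−3.14/10) = 0.4853
  Stage 2: F_2 = 10^(1.28/10) = 1.343, G_2 = 10^(16.8/10) = 47.86
  Stage 3: F_3 = 10^(9.96/10) = 9.908, G_3 = 10^(−9.96/10) = 0.1009
  Stage 4: F_4 = 10^(3.08/10) = 2.032, G_4 = 10^(17.8/10) = 60.26
Friis cascade:
  F = 2.061 + (1.343 − 1)/0.4853 + (9.908 − 1)/23.23 + (2.032 − 1)/2.344 = 3.591
NF = 10 log₁₀(3.591) = 5.55 dB

5.55 dB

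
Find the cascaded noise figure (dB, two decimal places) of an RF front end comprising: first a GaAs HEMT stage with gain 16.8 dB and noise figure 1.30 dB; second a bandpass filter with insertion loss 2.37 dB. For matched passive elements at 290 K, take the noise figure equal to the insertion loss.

1.35 dB

Convert to linear (a loss of L dB is a gain of −L dB): F_i = 10^(NF_i/10), G_i = 10^(G_i,dB/10)
  Stage 1: F_1 = 10^(1.30/10) = 1.349, G_1 = 10^(16.8/10) = 47.86
  Stage 2: F_2 = 10^(2.37/10) = 1.726, G_2 = 10^(−2.37/10) = 0.5794
Friis cascade:
  F = 1.349 + (1.726 − 1)/47.86 = 1.364
NF = 10 log₁₀(1.364) = 1.35 dB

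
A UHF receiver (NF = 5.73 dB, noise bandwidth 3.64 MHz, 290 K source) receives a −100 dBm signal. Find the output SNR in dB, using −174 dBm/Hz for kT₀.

Noise floor: N = −174 + 10 log₁₀(B) + NF
10 log₁₀(3.64×10⁶) = 65.61 dB
N = −174 + 65.61 + 5.73 = −102.66 dBm
SNR = P_sig − N = −100 − (−102.66) = 2.66 dB → 2.7 dB

2.7 dB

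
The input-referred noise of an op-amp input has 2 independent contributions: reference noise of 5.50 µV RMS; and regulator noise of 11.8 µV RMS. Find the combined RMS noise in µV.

13.0 µV

Uncorrelated sources add in power (mean-square): V_tot = √(ΣV_i²)
V_tot = √[(5.50×10⁻⁶)² + (1.18×10⁻⁵)²] = 1.30×10⁻⁵ V = 13.0 µV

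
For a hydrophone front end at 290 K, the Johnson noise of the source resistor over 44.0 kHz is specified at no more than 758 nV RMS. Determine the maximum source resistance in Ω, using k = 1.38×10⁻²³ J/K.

816 Ω

Johnson–Nyquist: V_n = √(4kTRB) ⇒ R = V_n² / (4kTB)
4kTB = 4 × 1.38×10⁻²³ × 290 × 4.40×10⁴ = 7.04×10⁻¹⁶
R = (7.58×10⁻⁷)² / 7.04×10⁻¹⁶ = 8.16×10² Ω = 816 Ω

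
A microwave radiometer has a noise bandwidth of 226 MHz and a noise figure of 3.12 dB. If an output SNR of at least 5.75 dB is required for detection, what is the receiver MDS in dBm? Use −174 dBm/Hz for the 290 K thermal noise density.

−81.6 dBm

Sensitivity = −174 + 10 log₁₀(B) + NF + SNR_min
= −174 + 83.54 + 3.12 + 5.75
= −81.59 dBm → −81.6 dBm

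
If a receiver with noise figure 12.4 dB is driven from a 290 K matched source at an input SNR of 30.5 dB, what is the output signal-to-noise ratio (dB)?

By definition F = SNR_in/SNR_out, so in dB: SNR_out = SNR_in − NF
SNR_out = 30.5 − 12.4 = 18.1 dB

18.1 dB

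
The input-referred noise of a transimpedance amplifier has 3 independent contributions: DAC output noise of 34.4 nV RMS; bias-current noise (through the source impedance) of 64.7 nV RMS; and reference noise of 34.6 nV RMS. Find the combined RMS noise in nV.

Uncorrelated sources add in power (mean-square): V_tot = √(ΣV_i²)
V_tot = √[(3.44×10⁻⁸)² + (6.47×10⁻⁸)² + (3.46×10⁻⁸)²] = 8.10×10⁻⁸ V = 81.0 nV

81.0 nV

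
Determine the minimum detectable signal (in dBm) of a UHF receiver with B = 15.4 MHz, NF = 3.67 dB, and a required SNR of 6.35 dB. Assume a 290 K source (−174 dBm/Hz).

Sensitivity = −174 + 10 log₁₀(B) + NF + SNR_min
= −174 + 71.88 + 3.67 + 6.35
= −92.10 dBm → −92.1 dBm

−92.1 dBm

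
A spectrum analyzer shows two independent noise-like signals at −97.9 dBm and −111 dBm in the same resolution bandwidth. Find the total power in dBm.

−97.7 dBm

Convert to linear, add, convert back:
P₁ = 1.62×10⁻¹³ W, P₂ = 7.94×10⁻¹⁵ W
P_tot = 1.70×10⁻¹³ W → 10 log₁₀(P_tot / 10⁻³) = −97.7 dBm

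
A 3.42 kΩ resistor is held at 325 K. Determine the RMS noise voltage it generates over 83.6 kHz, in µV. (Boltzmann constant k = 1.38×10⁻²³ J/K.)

2.26 µV

V_n = √(4kTRB)
4kTRB = 4 × 1.38×10⁻²³ × 325 × 3.42×10³ × 8.36×10⁴ = 5.13×10⁻¹² V²
V_n = √(5.13×10⁻¹²) = 2.26×10⁻⁶ V = 2.26 µV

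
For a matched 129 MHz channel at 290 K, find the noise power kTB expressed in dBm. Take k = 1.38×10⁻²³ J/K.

−92.9 dBm

P_n = kTB = 1.38×10⁻²³ × 290 × 1.29×10⁸ = 5.16×10⁻¹³ W
In dBm: 10 log₁₀(5.16×10⁻¹³ / 10⁻³) = −92.9 dBm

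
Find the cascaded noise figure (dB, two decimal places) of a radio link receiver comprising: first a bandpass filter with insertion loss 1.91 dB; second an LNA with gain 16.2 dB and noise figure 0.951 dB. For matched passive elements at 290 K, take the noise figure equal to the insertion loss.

Convert to linear (a loss of L dB is a gain of −L dB): F_i = 10^(NF_i/10), G_i = 10^(G_i,dB/10)
  Stage 1: F_1 = 10^(1.91/10) = 1.552, G_1 = 10^(−1.91/10) = 0.6442
  Stage 2: F_2 = 10^(0.951/10) = 1.245, G_2 = 10^(16.2/10) = 41.69
Friis cascade:
  F = 1.552 + (1.245 − 1)/0.6442 = 1.932
NF = 10 log₁₀(1.932) = 2.86 dB

2.86 dB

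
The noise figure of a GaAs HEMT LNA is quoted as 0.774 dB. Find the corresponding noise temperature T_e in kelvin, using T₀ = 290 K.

56.6 K

F = 10^(0.774/10) = 1.19509
T_e = (F − 1)·T₀ = (1.19509 − 1) × 290 = 56.6 K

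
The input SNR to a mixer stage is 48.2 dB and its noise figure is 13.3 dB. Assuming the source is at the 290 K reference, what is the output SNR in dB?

34.9 dB

By definition F = SNR_in/SNR_out, so in dB: SNR_out = SNR_in − NF
SNR_out = 48.2 − 13.3 = 34.9 dB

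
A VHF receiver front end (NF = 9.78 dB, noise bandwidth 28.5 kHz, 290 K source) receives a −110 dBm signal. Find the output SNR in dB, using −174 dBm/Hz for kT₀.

Noise floor: N = −174 + 10 log₁₀(B) + NF
10 log₁₀(2.85×10⁴) = 44.55 dB
N = −174 + 44.55 + 9.78 = −119.67 dBm
SNR = P_sig − N = −110 − (−119.67) = 9.67 dB → 9.7 dB

9.7 dB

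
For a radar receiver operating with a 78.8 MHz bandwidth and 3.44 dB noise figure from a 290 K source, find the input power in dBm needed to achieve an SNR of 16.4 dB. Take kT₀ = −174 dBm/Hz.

Sensitivity = −174 + 10 log₁₀(B) + NF + SNR_min
= −174 + 78.97 + 3.44 + 16.4
= −75.19 dBm → −75.2 dBm

−75.2 dBm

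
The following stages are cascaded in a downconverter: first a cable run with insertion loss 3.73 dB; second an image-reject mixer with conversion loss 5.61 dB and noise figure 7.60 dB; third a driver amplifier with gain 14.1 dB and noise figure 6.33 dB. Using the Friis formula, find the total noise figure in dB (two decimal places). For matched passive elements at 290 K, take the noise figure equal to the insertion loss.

16.22 dB

Convert to linear (a loss of L dB is a gain of −L dB): F_i = 10^(NF_i/10), G_i = 10^(G_i,dB/10)
  Stage 1: F_1 = 10^(3.73/10) = 2.360, G_1 = 10^(−3.73/10) = 0.4236
  Stage 2: F_2 = 10^(7.60/10) = 5.754, G_2 = 10^(−5.61/10) = 0.2748
  Stage 3: F_3 = 10^(6.33/10) = 4.295, G_3 = 10^(14.1/10) = 25.70
Friis cascade:
  F = 2.360 + (5.754 − 1)/0.4236 + (4.295 − 1)/0.1164 = 41.89
NF = 10 log₁₀(41.89) = 16.22 dB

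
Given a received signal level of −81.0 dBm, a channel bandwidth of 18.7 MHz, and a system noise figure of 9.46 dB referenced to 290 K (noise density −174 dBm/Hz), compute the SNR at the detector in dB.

Noise floor: N = −174 + 10 log₁₀(B) + NF
10 log₁₀(1.87×10⁷) = 72.72 dB
N = −174 + 72.72 + 9.46 = −91.82 dBm
SNR = P_sig − N = −81.0 − (−91.82) = 10.82 dB → 10.8 dB

10.8 dB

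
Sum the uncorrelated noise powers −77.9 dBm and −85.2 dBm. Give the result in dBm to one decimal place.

−77.2 dBm

Convert to linear, add, convert back:
P₁ = 1.62×10⁻¹¹ W, P₂ = 3.02×10⁻¹² W
P_tot = 1.92×10⁻¹¹ W → 10 log₁₀(P_tot / 10⁻³) = −77.2 dBm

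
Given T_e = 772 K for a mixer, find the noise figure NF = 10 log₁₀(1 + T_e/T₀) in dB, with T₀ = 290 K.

F = 1 + T_e/T₀ = 1 + 772/290 = 3.66207
NF = 10 log₁₀(3.66207) = 5.64 dB

5.64 dB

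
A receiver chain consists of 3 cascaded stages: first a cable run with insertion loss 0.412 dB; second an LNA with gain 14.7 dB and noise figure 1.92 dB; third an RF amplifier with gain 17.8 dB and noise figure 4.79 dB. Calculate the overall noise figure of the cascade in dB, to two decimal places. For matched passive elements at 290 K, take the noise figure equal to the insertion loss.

2.52 dB

Convert to linear (a loss of L dB is a gain of −L dB): F_i = 10^(NF_i/10), G_i = 10^(G_i,dB/10)
  Stage 1: F_1 = 10^(0.412/10) = 1.100, G_1 = 10^(−0.412/10) = 0.9095
  Stage 2: F_2 = 10^(1.92/10) = 1.556, G_2 = 10^(14.7/10) = 29.51
  Stage 3: F_3 = 10^(4.79/10) = 3.013, G_3 = 10^(17.8/10) = 60.26
Friis cascade:
  F = 1.100 + (1.556 − 1)/0.9095 + (3.013 − 1)/26.84 = 1.786
NF = 10 log₁₀(1.786) = 2.52 dB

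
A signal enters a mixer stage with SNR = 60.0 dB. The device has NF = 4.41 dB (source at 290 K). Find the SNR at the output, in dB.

55.59 dB

By definition F = SNR_in/SNR_out, so in dB: SNR_out = SNR_in − NF
SNR_out = 60.0 − 4.41 = 55.59 dB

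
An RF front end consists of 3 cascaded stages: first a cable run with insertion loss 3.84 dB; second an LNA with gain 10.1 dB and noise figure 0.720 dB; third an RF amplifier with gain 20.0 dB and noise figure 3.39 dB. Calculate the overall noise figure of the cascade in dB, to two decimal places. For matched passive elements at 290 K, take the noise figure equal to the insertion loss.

4.97 dB

Convert to linear (a loss of L dB is a gain of −L dB): F_i = 10^(NF_i/10), G_i = 10^(G_i,dB/10)
  Stage 1: F_1 = 10^(3.84/10) = 2.421, G_1 = 10^(−3.84/10) = 0.4130
  Stage 2: F_2 = 10^(0.720/10) = 1.180, G_2 = 10^(10.1/10) = 10.23
  Stage 3: F_3 = 10^(3.39/10) = 2.183, G_3 = 10^(20.0/10) = 100.0
Friis cascade:
  F = 2.421 + (1.180 − 1)/0.4130 + (2.183 − 1)/4.227 = 3.137
NF = 10 log₁₀(3.137) = 4.97 dB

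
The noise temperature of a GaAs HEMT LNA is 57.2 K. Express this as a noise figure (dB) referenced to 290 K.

F = 1 + T_e/T₀ = 1 + 57.2/290 = 1.19724
NF = 10 log₁₀(1.19724) = 0.782 dB

0.782 dB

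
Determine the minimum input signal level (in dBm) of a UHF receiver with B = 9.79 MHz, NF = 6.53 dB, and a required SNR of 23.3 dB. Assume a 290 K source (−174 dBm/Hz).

−74.3 dBm

Sensitivity = −174 + 10 log₁₀(B) + NF + SNR_min
= −174 + 69.91 + 6.53 + 23.3
= −74.26 dBm → −74.3 dBm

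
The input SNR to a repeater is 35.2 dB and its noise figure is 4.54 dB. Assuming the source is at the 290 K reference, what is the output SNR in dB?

By definition F = SNR_in/SNR_out, so in dB: SNR_out = SNR_in − NF
SNR_out = 35.2 − 4.54 = 30.66 dB

30.66 dB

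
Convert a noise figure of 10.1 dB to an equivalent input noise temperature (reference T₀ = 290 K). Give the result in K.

F = 10^(10.1/10) = 10.2329
T_e = (F − 1)·T₀ = (10.2329 − 1) × 290 = 2678 K

2678 K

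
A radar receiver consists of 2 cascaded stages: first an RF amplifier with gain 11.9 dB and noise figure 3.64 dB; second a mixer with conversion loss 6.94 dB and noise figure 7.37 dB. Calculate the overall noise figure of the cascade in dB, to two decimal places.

Convert to linear (a loss of L dB is a gain of −L dB): F_i = 10^(NF_i/10), G_i = 10^(G_i,dB/10)
  Stage 1: F_1 = 10^(3.64/10) = 2.312, G_1 = 10^(11.9/10) = 15.49
  Stage 2: F_2 = 10^(7.37/10) = 5.458, G_2 = 10^(−6.94/10) = 0.2023
Friis cascade:
  F = 2.312 + (5.458 − 1)/15.49 = 2.600
NF = 10 log₁₀(2.600) = 4.15 dB

4.15 dB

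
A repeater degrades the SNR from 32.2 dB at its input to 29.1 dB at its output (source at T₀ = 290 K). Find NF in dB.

NF (dB) = SNR_in(dB) − SNR_out(dB) when the source is at T₀
NF = 32.2 − 29.1 = 3.1 dB

3.1 dB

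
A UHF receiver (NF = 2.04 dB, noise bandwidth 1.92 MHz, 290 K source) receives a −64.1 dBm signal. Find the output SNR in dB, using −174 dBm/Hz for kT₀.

45.0 dB

Noise floor: N = −174 + 10 log₁₀(B) + NF
10 log₁₀(1.92×10⁶) = 62.83 dB
N = −174 + 62.83 + 2.04 = −109.13 dBm
SNR = P_sig − N = −64.1 − (−109.13) = 45.03 dB → 45.0 dB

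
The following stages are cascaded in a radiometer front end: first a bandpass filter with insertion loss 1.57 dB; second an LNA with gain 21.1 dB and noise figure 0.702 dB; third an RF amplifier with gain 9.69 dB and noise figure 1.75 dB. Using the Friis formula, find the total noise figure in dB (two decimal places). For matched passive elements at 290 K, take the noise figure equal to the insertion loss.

2.29 dB

Convert to linear (a loss of L dB is a gain of −L dB): F_i = 10^(NF_i/10), G_i = 10^(G_i,dB/10)
  Stage 1: F_1 = 10^(1.57/10) = 1.435, G_1 = 10^(−1.57/10) = 0.6966
  Stage 2: F_2 = 10^(0.702/10) = 1.175, G_2 = 10^(21.1/10) = 128.8
  Stage 3: F_3 = 10^(1.75/10) = 1.496, G_3 = 10^(9.69/10) = 9.311
Friis cascade:
  F = 1.435 + (1.175 − 1)/0.6966 + (1.496 − 1)/89.74 = 1.693
NF = 10 log₁₀(1.693) = 2.29 dB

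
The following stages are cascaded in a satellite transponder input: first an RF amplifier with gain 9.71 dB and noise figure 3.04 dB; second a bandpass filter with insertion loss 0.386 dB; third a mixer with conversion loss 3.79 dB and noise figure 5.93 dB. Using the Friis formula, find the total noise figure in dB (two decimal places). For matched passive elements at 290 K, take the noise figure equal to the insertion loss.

Convert to linear (a loss of L dB is a gain of −L dB): F_i = 10^(NF_i/10), G_i = 10^(G_i,dB/10)
  Stage 1: F_1 = 10^(3.04/10) = 2.014, G_1 = 10^(9.71/10) = 9.354
  Stage 2: F_2 = 10^(0.386/10) = 1.093, G_2 = 10^(−0.386/10) = 0.9150
  Stage 3: F_3 = 10^(5.93/10) = 3.917, G_3 = 10^(−3.79/10) = 0.4178
Friis cascade:
  F = 2.014 + (1.093 − 1)/9.354 + (3.917 − 1)/8.559 = 2.365
NF = 10 log₁₀(2.365) = 3.74 dB

3.74 dB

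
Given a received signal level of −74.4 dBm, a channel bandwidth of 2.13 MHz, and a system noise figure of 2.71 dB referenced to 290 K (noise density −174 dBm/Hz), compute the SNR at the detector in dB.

Noise floor: N = −174 + 10 log₁₀(B) + NF
10 log₁₀(2.13×10⁶) = 63.28 dB
N = −174 + 63.28 + 2.71 = −108.01 dBm
SNR = P_sig − N = −74.4 − (−108.01) = 33.61 dB → 33.6 dB

33.6 dB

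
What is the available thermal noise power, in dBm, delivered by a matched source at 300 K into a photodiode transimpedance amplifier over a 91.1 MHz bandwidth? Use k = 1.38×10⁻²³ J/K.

P_n = kTB = 1.38×10⁻²³ × 300 × 9.11×10⁷ = 3.77×10⁻¹³ W
In dBm: 10 log₁₀(3.77×10⁻¹³ / 10⁻³) = −94.2 dBm

−94.2 dBm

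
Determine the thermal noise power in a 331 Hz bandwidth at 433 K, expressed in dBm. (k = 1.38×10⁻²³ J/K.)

−147.0 dBm

P_n = kTB = 1.38×10⁻²³ × 433 × 3.31×10² = 1.98×10⁻¹⁸ W
In dBm: 10 log₁₀(1.98×10⁻¹⁸ / 10⁻³) = −147.0 dBm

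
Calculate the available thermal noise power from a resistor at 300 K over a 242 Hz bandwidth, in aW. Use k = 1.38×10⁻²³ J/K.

P_n = kTB = 1.38×10⁻²³ × 300 × 2.42×10² = 1.00×10⁻¹⁸ W = 1.00 aW

1.00 aW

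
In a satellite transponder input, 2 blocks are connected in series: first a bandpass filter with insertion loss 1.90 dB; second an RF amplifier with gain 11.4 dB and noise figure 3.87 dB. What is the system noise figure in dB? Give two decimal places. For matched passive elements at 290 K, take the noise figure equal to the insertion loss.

5.77 dB

Convert to linear (a loss of L dB is a gain of −L dB): F_i = 10^(NF_i/10), G_i = 10^(G_i,dB/10)
  Stage 1: F_1 = 10^(1.90/10) = 1.549, G_1 = 10^(−1.90/10) = 0.6457
  Stage 2: F_2 = 10^(3.87/10) = 2.438, G_2 = 10^(11.4/10) = 13.80
Friis cascade:
  F = 1.549 + (2.438 − 1)/0.6457 = 3.776
NF = 10 log₁₀(3.776) = 5.77 dB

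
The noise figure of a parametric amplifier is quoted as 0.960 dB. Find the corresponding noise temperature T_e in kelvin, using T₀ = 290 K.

F = 10^(0.960/10) = 1.24738
T_e = (F − 1)·T₀ = (1.24738 − 1) × 290 = 71.7 K

71.7 K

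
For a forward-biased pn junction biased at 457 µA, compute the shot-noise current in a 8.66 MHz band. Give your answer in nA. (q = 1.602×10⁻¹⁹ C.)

35.6 nA

I_n = √(2qI·B)
2qI·B = 2 × 1.602×10⁻¹⁹ × 4.57×10⁻⁴ × 8.66×10⁶ = 1.27×10⁻¹⁵ A²
I_n = √(1.27×10⁻¹⁵) = 3.56×10⁻⁸ A = 35.6 nA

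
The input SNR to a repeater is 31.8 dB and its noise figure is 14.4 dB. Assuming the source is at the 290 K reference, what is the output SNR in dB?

17.4 dB

By definition F = SNR_in/SNR_out, so in dB: SNR_out = SNR_in − NF
SNR_out = 31.8 − 14.4 = 17.4 dB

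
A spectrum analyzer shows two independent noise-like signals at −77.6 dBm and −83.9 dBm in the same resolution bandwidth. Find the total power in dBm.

−76.7 dBm

Convert to linear, add, convert back:
P₁ = 1.74×10⁻¹¹ W, P₂ = 4.07×10⁻¹² W
P_tot = 2.15×10⁻¹¹ W → 10 log₁₀(P_tot / 10⁻³) = −76.7 dBm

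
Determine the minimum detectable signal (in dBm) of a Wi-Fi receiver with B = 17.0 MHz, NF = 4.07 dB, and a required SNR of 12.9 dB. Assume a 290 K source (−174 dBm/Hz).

−84.7 dBm

Sensitivity = −174 + 10 log₁₀(B) + NF + SNR_min
= −174 + 72.3 + 4.07 + 12.9
= −84.73 dBm → −84.7 dBm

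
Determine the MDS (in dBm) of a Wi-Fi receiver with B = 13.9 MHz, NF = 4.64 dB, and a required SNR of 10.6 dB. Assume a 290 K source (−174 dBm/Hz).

−87.3 dBm

Sensitivity = −174 + 10 log₁₀(B) + NF + SNR_min
= −174 + 71.43 + 4.64 + 10.6
= −87.33 dBm → −87.3 dBm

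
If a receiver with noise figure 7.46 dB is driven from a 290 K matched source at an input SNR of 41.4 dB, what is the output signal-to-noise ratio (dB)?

33.94 dB

By definition F = SNR_in/SNR_out, so in dB: SNR_out = SNR_in − NF
SNR_out = 41.4 − 7.46 = 33.94 dB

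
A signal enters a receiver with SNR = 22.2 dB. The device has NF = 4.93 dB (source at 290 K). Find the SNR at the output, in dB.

By definition F = SNR_in/SNR_out, so in dB: SNR_out = SNR_in − NF
SNR_out = 22.2 − 4.93 = 17.27 dB

17.27 dB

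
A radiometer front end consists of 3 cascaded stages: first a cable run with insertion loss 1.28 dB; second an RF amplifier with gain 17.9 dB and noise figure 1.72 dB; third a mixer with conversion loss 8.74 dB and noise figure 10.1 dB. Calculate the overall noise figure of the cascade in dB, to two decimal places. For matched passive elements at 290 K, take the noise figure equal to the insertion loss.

Convert to linear (a loss of L dB is a gain of −L dB): F_i = 10^(NF_i/10), G_i = 10^(G_i,dB/10)
  Stage 1: F_1 = 10^(1.28/10) = 1.343, G_1 = 10^(−1.28/10) = 0.7447
  Stage 2: F_2 = 10^(1.72/10) = 1.486, G_2 = 10^(17.9/10) = 61.66
  Stage 3: F_3 = 10^(10.1/10) = 10.23, G_3 = 10^(−8.74/10) = 0.1337
Friis cascade:
  F = 1.343 + (1.486 − 1)/0.7447 + (10.23 − 1)/45.92 = 2.196
NF = 10 log₁₀(2.196) = 3.42 dB

3.42 dB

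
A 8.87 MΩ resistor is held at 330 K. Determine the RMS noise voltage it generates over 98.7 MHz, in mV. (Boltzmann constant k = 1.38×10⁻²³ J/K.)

V_n = √(4kTRB)
4kTRB = 4 × 1.38×10⁻²³ × 330 × 8.87×10⁶ × 9.87×10⁷ = 1.59×10⁻⁵ V²
V_n = √(1.59×10⁻⁵) = 3.99×10⁻³ V = 3.99 mV

3.99 mV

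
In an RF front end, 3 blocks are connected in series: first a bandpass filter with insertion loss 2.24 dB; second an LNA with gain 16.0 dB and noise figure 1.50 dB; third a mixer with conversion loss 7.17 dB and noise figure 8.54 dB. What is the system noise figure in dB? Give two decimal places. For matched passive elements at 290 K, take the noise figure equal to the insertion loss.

4.19 dB

Convert to linear (a loss of L dB is a gain of −L dB): F_i = 10^(NF_i/10), G_i = 10^(G_i,dB/10)
  Stage 1: F_1 = 10^(2.24/10) = 1.675, G_1 = 10^(−2.24/10) = 0.5970
  Stage 2: F_2 = 10^(1.50/10) = 1.413, G_2 = 10^(16.0/10) = 39.81
  Stage 3: F_3 = 10^(8.54/10) = 7.145, G_3 = 10^(−7.17/10) = 0.1919
Friis cascade:
  F = 1.675 + (1.413 − 1)/0.5970 + (7.145 − 1)/23.77 = 2.624
NF = 10 log₁₀(2.624) = 4.19 dB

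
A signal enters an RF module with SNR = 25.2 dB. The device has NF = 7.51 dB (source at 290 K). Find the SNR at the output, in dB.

17.69 dB

By definition F = SNR_in/SNR_out, so in dB: SNR_out = SNR_in − NF
SNR_out = 25.2 − 7.51 = 17.69 dB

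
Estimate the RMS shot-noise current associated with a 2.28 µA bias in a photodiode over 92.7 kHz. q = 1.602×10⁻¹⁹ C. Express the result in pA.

260 pA

I_n = √(2qI·B)
2qI·B = 2 × 1.602×10⁻¹⁹ × 2.28×10⁻⁶ × 9.27×10⁴ = 6.77×10⁻²⁰ A²
I_n = √(6.77×10⁻²⁰) = 2.60×10⁻¹⁰ A = 260 pA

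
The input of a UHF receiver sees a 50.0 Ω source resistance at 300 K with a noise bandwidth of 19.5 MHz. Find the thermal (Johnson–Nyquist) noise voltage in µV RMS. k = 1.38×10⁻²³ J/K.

4.02 µV

V_n = √(4kTRB)
4kTRB = 4 × 1.38×10⁻²³ × 300 × 5.00×10¹ × 1.95×10⁷ = 1.61×10⁻¹¹ V²
V_n = √(1.61×10⁻¹¹) = 4.02×10⁻⁶ V = 4.02 µV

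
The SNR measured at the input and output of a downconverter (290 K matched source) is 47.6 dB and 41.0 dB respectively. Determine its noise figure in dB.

6.6 dB

NF (dB) = SNR_in(dB) − SNR_out(dB) when the source is at T₀
NF = 47.6 − 41.0 = 6.6 dB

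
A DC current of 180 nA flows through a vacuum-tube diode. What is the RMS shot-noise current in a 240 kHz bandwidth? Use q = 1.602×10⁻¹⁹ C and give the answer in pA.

118 pA

I_n = √(2qI·B)
2qI·B = 2 × 1.602×10⁻¹⁹ × 1.80×10⁻⁷ × 2.40×10⁵ = 1.38×10⁻²⁰ A²
I_n = √(1.38×10⁻²⁰) = 1.18×10⁻¹⁰ A = 118 pA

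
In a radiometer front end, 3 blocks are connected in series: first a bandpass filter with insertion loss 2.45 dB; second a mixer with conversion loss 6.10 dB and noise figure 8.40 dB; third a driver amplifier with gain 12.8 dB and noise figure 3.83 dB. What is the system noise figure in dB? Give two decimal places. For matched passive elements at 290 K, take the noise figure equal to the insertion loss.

Convert to linear (a loss of L dB is a gain of −L dB): F_i = 10^(NF_i/10), G_i = 10^(G_i,dB/10)
  Stage 1: F_1 = 10^(2.45/10) = 1.758, G_1 = 10^(−2.45/10) = 0.5689
  Stage 2: F_2 = 10^(8.40/10) = 6.918, G_2 = 10^(−6.10/10) = 0.2455
  Stage 3: F_3 = 10^(3.83/10) = 2.415, G_3 = 10^(12.8/10) = 19.05
Friis cascade:
  F = 1.758 + (6.918 − 1)/0.5689 + (2.415 − 1)/0.1396 = 22.30
NF = 10 log₁₀(22.30) = 13.48 dB

13.48 dB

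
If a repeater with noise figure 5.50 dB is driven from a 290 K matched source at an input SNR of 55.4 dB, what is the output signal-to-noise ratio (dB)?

By definition F = SNR_in/SNR_out, so in dB: SNR_out = SNR_in − NF
SNR_out = 55.4 − 5.50 = 49.90 dB

49.90 dB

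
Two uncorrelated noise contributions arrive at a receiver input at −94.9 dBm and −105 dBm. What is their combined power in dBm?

−94.5 dBm

Convert to linear, add, convert back:
P₁ = 3.24×10⁻¹³ W, P₂ = 3.16×10⁻¹⁴ W
P_tot = 3.55×10⁻¹³ W → 10 log₁₀(P_tot / 10⁻³) = −94.5 dBm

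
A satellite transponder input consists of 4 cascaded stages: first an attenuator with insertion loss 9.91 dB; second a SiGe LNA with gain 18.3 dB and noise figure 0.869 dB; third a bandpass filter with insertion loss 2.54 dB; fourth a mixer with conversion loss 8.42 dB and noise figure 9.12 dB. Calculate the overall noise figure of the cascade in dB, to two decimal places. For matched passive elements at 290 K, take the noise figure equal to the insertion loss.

11.44 dB

Convert to linear (a loss of L dB is a gain of −L dB): F_i = 10^(NF_i/10), G_i = 10^(G_i,dB/10)
  Stage 1: F_1 = 10^(9.91/10) = 9.795, G_1 = 10^(−9.91/10) = 0.1021
  Stage 2: F_2 = 10^(0.869/10) = 1.222, G_2 = 10^(18.3/10) = 67.61
  Stage 3: F_3 = 10^(2.54/10) = 1.795, G_3 = 10^(−2.54/10) = 0.5572
  Stage 4: F_4 = 10^(9.12/10) = 8.166, G_4 = 10^(−8.42/10) = 0.1439
Friis cascade:
  F = 9.795 + (1.222 − 1)/0.1021 + (1.795 − 1)/6.902 + (8.166 − 1)/3.846 = 13.94
NF = 10 log₁₀(13.94) = 11.44 dB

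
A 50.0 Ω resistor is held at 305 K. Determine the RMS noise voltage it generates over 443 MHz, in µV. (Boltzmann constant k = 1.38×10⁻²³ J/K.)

19.3 µV

V_n = √(4kTRB)
4kTRB = 4 × 1.38×10⁻²³ × 305 × 5.00×10¹ × 4.43×10⁸ = 3.73×10⁻¹⁰ V²
V_n = √(3.73×10⁻¹⁰) = 1.93×10⁻⁵ V = 19.3 µV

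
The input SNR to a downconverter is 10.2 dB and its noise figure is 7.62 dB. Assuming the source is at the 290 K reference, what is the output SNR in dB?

2.58 dB

By definition F = SNR_in/SNR_out, so in dB: SNR_out = SNR_in − NF
SNR_out = 10.2 − 7.62 = 2.58 dB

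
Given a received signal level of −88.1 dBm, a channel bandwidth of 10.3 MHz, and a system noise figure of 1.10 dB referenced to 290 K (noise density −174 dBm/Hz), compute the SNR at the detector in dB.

14.7 dB

Noise floor: N = −174 + 10 log₁₀(B) + NF
10 log₁₀(1.03×10⁷) = 70.13 dB
N = −174 + 70.13 + 1.10 = −102.77 dBm
SNR = P_sig − N = −88.1 − (−102.77) = 14.67 dB → 14.7 dB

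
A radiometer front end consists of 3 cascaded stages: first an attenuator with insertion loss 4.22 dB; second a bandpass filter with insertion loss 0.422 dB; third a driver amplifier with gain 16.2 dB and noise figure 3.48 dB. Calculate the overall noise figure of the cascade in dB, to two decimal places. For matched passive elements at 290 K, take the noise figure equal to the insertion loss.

8.12 dB

Convert to linear (a loss of L dB is a gain of −L dB): F_i = 10^(NF_i/10), G_i = 10^(G_i,dB/10)
  Stage 1: F_1 = 10^(4.22/10) = 2.642, G_1 = 10^(−4.22/10) = 0.3784
  Stage 2: F_2 = 10^(0.422/10) = 1.102, G_2 = 10^(−0.422/10) = 0.9074
  Stage 3: F_3 = 10^(3.48/10) = 2.228, G_3 = 10^(16.2/10) = 41.69
Friis cascade:
  F = 2.642 + (1.102 − 1)/0.3784 + (2.228 − 1)/0.3434 = 6.489
NF = 10 log₁₀(6.489) = 8.12 dB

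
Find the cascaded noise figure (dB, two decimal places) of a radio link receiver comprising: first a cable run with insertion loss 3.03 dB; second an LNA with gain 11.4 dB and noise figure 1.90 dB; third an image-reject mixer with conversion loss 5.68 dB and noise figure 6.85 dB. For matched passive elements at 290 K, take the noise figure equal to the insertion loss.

Convert to linear (a loss of L dB is a gain of −L dB): F_i = 10^(NF_i/10), G_i = 10^(G_i,dB/10)
  Stage 1: F_1 = 10^(3.03/10) = 2.009, G_1 = 10^(−3.03/10) = 0.4977
  Stage 2: F_2 = 10^(1.90/10) = 1.549, G_2 = 10^(11.4/10) = 13.80
  Stage 3: F_3 = 10^(6.85/10) = 4.842, G_3 = 10^(−5.68/10) = 0.2704
Friis cascade:
  F = 2.009 + (1.549 − 1)/0.4977 + (4.842 − 1)/6.871 = 3.671
NF = 10 log₁₀(3.671) = 5.65 dB

5.65 dB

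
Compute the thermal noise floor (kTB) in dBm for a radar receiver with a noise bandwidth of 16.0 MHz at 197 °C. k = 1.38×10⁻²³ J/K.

−99.8 dBm

T = 197 °C + 273.15 = 470.15 K
P_n = kTB = 1.38×10⁻²³ × 470.15 × 1.60×10⁷ = 1.04×10⁻¹³ W
In dBm: 10 log₁₀(1.04×10⁻¹³ / 10⁻³) = −99.8 dBm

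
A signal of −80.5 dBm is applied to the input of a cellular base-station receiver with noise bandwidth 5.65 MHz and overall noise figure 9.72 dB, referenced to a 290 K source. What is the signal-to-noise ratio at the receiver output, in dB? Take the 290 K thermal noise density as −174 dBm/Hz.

Noise floor: N = −174 + 10 log₁₀(B) + NF
10 log₁₀(5.65×10⁶) = 67.52 dB
N = −174 + 67.52 + 9.72 = −96.76 dBm
SNR = P_sig − N = −80.5 − (−96.76) = 16.26 dB → 16.3 dB

16.3 dB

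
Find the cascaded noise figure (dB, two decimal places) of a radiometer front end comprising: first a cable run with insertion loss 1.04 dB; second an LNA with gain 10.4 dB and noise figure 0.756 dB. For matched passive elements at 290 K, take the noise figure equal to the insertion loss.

Convert to linear (a loss of L dB is a gain of −L dB): F_i = 10^(NF_i/10), G_i = 10^(G_i,dB/10)
  Stage 1: F_1 = 10^(1.04/10) = 1.271, G_1 = 10^(−1.04/10) = 0.7870
  Stage 2: F_2 = 10^(0.756/10) = 1.190, G_2 = 10^(10.4/10) = 10.96
Friis cascade:
  F = 1.271 + (1.190 − 1)/0.7870 = 1.512
NF = 10 log₁₀(1.512) = 1.80 dB

1.80 dB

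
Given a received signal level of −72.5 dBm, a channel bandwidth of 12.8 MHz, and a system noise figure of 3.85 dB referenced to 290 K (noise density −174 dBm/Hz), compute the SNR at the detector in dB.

Noise floor: N = −174 + 10 log₁₀(B) + NF
10 log₁₀(1.28×10⁷) = 71.07 dB
N = −174 + 71.07 + 3.85 = −99.08 dBm
SNR = P_sig − N = −72.5 − (−99.08) = 26.58 dB → 26.6 dB

26.6 dB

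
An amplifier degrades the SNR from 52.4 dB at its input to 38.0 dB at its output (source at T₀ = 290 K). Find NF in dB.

NF (dB) = SNR_in(dB) − SNR_out(dB) when the source is at T₀
NF = 52.4 − 38.0 = 14.4 dB

14.4 dB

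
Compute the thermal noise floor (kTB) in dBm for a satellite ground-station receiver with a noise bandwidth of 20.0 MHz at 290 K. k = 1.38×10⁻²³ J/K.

P_n = kTB = 1.38×10⁻²³ × 290 × 2.00×10⁷ = 8.00×10⁻¹⁴ W
In dBm: 10 log₁₀(8.00×10⁻¹⁴ / 10⁻³) = −101.0 dBm

−101.0 dBm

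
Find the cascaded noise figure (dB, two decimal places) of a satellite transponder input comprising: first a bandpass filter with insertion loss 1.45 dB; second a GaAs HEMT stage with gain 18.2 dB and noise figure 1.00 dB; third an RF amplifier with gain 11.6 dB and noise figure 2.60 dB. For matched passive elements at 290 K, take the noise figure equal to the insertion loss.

2.49 dB

Convert to linear (a loss of L dB is a gain of −L dB): F_i = 10^(NF_i/10), G_i = 10^(G_i,dB/10)
  Stage 1: F_1 = 10^(1.45/10) = 1.396, G_1 = 10^(−1.45/10) = 0.7161
  Stage 2: F_2 = 10^(1.00/10) = 1.259, G_2 = 10^(18.2/10) = 66.07
  Stage 3: F_3 = 10^(2.60/10) = 1.820, G_3 = 10^(11.6/10) = 14.45
Friis cascade:
  F = 1.396 + (1.259 − 1)/0.7161 + (1.820 − 1)/47.32 = 1.775
NF = 10 log₁₀(1.775) = 2.49 dB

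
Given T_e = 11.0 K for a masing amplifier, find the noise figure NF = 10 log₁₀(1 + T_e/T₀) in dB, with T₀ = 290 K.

0.162 dB

F = 1 + T_e/T₀ = 1 + 11.0/290 = 1.03793
NF = 10 log₁₀(1.03793) = 0.162 dB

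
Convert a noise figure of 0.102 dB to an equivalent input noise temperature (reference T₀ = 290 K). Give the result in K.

6.89 K

F = 10^(0.102/10) = 1.02376
T_e = (F − 1)·T₀ = (1.02376 − 1) × 290 = 6.89 K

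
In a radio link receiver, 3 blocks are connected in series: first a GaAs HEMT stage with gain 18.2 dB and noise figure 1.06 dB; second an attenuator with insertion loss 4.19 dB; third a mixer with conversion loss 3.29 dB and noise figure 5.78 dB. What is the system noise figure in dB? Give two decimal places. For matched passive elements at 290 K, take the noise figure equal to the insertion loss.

1.50 dB

Convert to linear (a loss of L dB is a gain of −L dB): F_i = 10^(NF_i/10), G_i = 10^(G_i,dB/10)
  Stage 1: F_1 = 10^(1.06/10) = 1.276, G_1 = 10^(18.2/10) = 66.07
  Stage 2: F_2 = 10^(4.19/10) = 2.624, G_2 = 10^(−4.19/10) = 0.3811
  Stage 3: F_3 = 10^(5.78/10) = 3.784, G_3 = 10^(−3.29/10) = 0.4688
Friis cascade:
  F = 1.276 + (2.624 − 1)/66.07 + (3.784 − 1)/25.18 = 1.412
NF = 10 log₁₀(1.412) = 1.50 dB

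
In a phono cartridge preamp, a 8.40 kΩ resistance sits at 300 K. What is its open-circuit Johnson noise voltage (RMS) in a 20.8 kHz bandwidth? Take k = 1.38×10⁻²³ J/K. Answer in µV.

V_n = √(4kTRB)
4kTRB = 4 × 1.38×10⁻²³ × 300 × 8.40×10³ × 2.08×10⁴ = 2.89×10⁻¹² V²
V_n = √(2.89×10⁻¹²) = 1.70×10⁻⁶ V = 1.70 µV

1.70 µV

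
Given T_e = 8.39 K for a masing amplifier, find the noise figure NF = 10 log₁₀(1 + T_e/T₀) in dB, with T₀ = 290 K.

0.124 dB

F = 1 + T_e/T₀ = 1 + 8.39/290 = 1.02893
NF = 10 log₁₀(1.02893) = 0.124 dB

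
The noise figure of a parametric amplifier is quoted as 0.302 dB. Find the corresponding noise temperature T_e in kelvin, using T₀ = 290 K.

F = 10^(0.302/10) = 1.07201
T_e = (F − 1)·T₀ = (1.07201 − 1) × 290 = 20.9 K

20.9 K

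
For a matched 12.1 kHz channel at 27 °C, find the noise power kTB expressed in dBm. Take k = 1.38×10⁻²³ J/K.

−133.0 dBm

T = 27 °C + 273.15 = 300.15 K
P_n = kTB = 1.38×10⁻²³ × 300.15 × 1.21×10⁴ = 5.01×10⁻¹⁷ W
In dBm: 10 log₁₀(5.01×10⁻¹⁷ / 10⁻³) = −133.0 dBm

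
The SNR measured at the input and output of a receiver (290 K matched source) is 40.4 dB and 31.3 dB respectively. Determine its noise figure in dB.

9.1 dB

NF (dB) = SNR_in(dB) − SNR_out(dB) when the source is at T₀
NF = 40.4 − 31.3 = 9.1 dB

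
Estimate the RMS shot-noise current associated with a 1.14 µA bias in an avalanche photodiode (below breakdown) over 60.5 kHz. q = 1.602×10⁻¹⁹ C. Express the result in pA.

I_n = √(2qI·B)
2qI·B = 2 × 1.602×10⁻¹⁹ × 1.14×10⁻⁶ × 6.05×10⁴ = 2.21×10⁻²⁰ A²
I_n = √(2.21×10⁻²⁰) = 1.49×10⁻¹⁰ A = 149 pA

149 pA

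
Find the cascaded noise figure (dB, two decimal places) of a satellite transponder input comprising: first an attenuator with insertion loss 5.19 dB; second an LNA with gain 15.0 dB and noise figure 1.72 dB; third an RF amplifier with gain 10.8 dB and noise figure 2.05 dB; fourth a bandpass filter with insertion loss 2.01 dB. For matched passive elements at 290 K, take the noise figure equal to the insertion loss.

Convert to linear (a loss of L dB is a gain of −L dB): F_i = 10^(NF_i/10), G_i = 10^(G_i,dB/10)
  Stage 1: F_1 = 10^(5.19/10) = 3.304, G_1 = 10^(−5.19/10) = 0.3027
  Stage 2: F_2 = 10^(1.72/10) = 1.486, G_2 = 10^(15.0/10) = 31.62
  Stage 3: F_3 = 10^(2.05/10) = 1.603, G_3 = 10^(10.8/10) = 12.02
  Stage 4: F_4 = 10^(2.01/10) = 1.589, G_4 = 10^(−2.01/10) = 0.6295
Friis cascade:
  F = 3.304 + (1.486 − 1)/0.3027 + (1.603 − 1)/9.572 + (1.589 − 1)/115.1 = 4.977
NF = 10 log₁₀(4.977) = 6.97 dB

6.97 dB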